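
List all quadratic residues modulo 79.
Squares in Z_79*: {1, 2, 4, 5, 8, 9, 10, 11, 13, 16, 18, 19, 20, 21, 22, 23, 25, 26, 31, 32, 36, 38, 40, 42, 44, 45, 46, 49, 50, 51, 52, 55, 62, 64, 65, 67, 72, 73, 76}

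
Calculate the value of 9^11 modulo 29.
By repeated squaring (mod 29): 9^{1}≡9, 9^{2}≡23, 9^{4}≡7, 9^{8}≡20. Then 9^{11} = 9^{8+2+1} ≡ 20 × 23 × 9 ≡ 22 (mod 29)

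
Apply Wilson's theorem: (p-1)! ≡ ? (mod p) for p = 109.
By Wilson's theorem, (108)! ≡ -1 ≡ 108 mod 109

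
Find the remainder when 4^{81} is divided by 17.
By Fermat: 4^{16} ≡ 1 mod 17. 81 = 5×16 + 1. So 4^{81} ≡ 4^{1} ≡ 4 mod 17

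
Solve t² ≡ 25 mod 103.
The square roots of 25 mod 103 are 98 and 5. Verify: 98² = 9604 ≡ 25 mod 103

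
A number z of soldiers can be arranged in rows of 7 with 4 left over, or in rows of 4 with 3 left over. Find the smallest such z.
M = 7 × 4 = 28. M₁ = 4, y₁ ≡ 2 mod 7. M₂ = 7, y₂ ≡ 3 mod 4. z = 4×4×2 + 3×7×3 ≡ 11 mod 28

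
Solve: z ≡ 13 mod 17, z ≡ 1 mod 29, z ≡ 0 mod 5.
M = 17 × 29 × 5 = 2465. M₁ = 145, y₁ ≡ 2 mod 17. M₂ = 85, y₂ ≡ 14 mod 29. M₃ = 493, y₃ ≡ 2 mod 5. z = 13×145×2 + 1×85×14 + 0×493×2 ≡ 30 mod 2465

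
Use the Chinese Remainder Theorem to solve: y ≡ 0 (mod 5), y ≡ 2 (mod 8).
M = 5 × 8 = 40. M₁ = 8, y₁ ≡ 2 (mod 5). M₂ = 5, y₂ ≡ 5 (mod 8). y = 0×8×2 + 2×5×5 ≡ 10 (mod 40)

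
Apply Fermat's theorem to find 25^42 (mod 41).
By Fermat: 25^{40} ≡ 1 (mod 41). So 25^{42} = 25^{40} · 25^{2} ≡ 25^{2} ≡ 10 (mod 41)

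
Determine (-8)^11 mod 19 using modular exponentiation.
By repeated squaring (mod 19): (-8)^{1}≡11, (-8)^{2}≡7, (-8)^{4}≡11, (-8)^{8}≡7. Then (-8)^{11} = (-8)^{8+2+1} ≡ 7 × 7 × 11 ≡ 7 (mod 19)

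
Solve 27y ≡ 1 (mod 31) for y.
Since 31 is prime, by Fermat 27^(-1) ≡ 27^{29} ≡ 23 (mod 31). Verify: 27 × 23 = 621 ≡ 1 (mod 31)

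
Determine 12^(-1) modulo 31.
Since 31 is prime, by Fermat 12^(-1) ≡ 12^{29} ≡ 13 (mod 31). Verify: 12 × 13 = 156 ≡ 1 (mod 31)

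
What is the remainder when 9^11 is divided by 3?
By repeated squaring mod 3: 9^{1}≡0, 9^{2}≡0, 9^{4}≡0, 9^{8}≡0. Then 9^{11} = 9^{8+2+1} ≡ 0 × 0 × 0 ≡ 0 mod 3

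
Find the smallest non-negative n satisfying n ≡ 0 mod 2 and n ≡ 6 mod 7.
M = 2 × 7 = 14. M₁ = 7, y₁ ≡ 1 mod 2. M₂ = 2, y₂ ≡ 4 mod 7. n = 0×7×1 + 6×2×4 ≡ 6 mod 14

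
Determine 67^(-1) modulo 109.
Since 109 is prime, by Fermat 67^(-1) ≡ 67^{107} ≡ 96 mod 109. Verify: 67 × 96 = 6432 ≡ 1 mod 109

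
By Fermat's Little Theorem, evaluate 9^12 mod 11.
By Fermat: 9^{10} ≡ 1 mod 11. So 9^{12} = 9^{10} · 9^{2} ≡ 9^{2} ≡ 4 mod 11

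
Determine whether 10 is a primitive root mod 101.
10^{4} ≡ 1 mod 101 and 4 < 100, so ord_101(10) = 4 ≠ 100 and 10 is not a primitive root.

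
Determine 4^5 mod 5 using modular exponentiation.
Using Fermat: 4^{4} ≡ 1 mod 5. 5 ≡ 1 mod 4. So 4^{5} ≡ 4^{1} ≡ 4 mod 5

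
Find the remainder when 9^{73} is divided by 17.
By Fermat: 9^{16} ≡ 1 mod 17. 73 = 4×16 + 9. So 9^{73} ≡ 9^{9} ≡ 9 mod 17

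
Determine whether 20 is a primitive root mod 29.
20^{7} ≡ 1 mod 29 and 7 < 28, so ord_29(20) = 7 ≠ 28 and 20 is not a primitive root.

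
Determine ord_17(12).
Powers of 12 mod 17: 12^1≡12, 12^2≡8, 12^3≡11, 12^4≡13, 12^5≡3, 12^6≡2, 12^7≡7, 12^8≡16, 12^9≡5, 12^10≡9, 12^11≡6, 12^12≡4, 12^13≡14, 12^14≡15, 12^15≡10, 12^16≡1. Order = 16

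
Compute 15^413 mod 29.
Using Fermat: 15^{28} ≡ 1 mod 29. 413 ≡ 21 mod 28. So 15^{413} ≡ 15^{21} ≡ 12 mod 29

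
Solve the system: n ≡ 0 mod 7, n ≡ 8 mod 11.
M = 7 × 11 = 77. M₁ = 11, y₁ ≡ 2 mod 7. M₂ = 7, y₂ ≡ 8 mod 11. n = 0×11×2 + 8×7×8 ≡ 63 mod 77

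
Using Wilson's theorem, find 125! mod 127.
(126)! = (125)! × (126) ≡ -1 mod 127. So (125)! ≡ -1 × (126)^(-1) ≡ (-1)×(-1) = 1 mod 127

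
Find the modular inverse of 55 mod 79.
Since 79 is prime, by Fermat 55^(-1) ≡ 55^{77} ≡ 23 mod 79. Verify: 55 × 23 = 1265 ≡ 1 mod 79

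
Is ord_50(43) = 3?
Powers of 43 mod 50: 43^1≡43, 43^2≡49, 43^3≡7, 43^4≡1. 43^3≡7≢1, so ord ≠ 3. No, the actual order is 4.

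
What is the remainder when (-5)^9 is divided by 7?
Using Fermat: (-5)^{6} ≡ 1 (mod 7). 9 ≡ 3 (mod 6). So (-5)^{9} ≡ (-5)^{3} ≡ 1 (mod 7)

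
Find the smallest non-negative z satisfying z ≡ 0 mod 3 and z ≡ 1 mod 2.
M = 3 × 2 = 6. M₁ = 2, y₁ ≡ 2 mod 3. M₂ = 3, y₂ ≡ 1 mod 2. z = 0×2×2 + 1×3×1 ≡ 3 mod 6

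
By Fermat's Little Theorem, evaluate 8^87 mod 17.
By Fermat: 8^{16} ≡ 1 (mod 17). 87 = 5×16 + 7. So 8^{87} ≡ 8^{7} ≡ 15 (mod 17)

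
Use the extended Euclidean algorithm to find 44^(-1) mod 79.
Extended GCD: 44(9) + 79(-5) = 1. So 44^(-1) ≡ 9 (mod 79). Verify: 44 × 9 = 396 ≡ 1 (mod 79)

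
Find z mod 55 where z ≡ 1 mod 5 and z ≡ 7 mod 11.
M = 5 × 11 = 55. M₁ = 11, y₁ ≡ 1 mod 5. M₂ = 5, y₂ ≡ 9 mod 11. z = 1×11×1 + 7×5×9 ≡ 51 mod 55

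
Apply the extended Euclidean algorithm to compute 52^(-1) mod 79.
Extended GCD: 52(38) + 79(-25) = 1. So 52^(-1) ≡ 38 (mod 79). Verify: 52 × 38 = 1976 ≡ 1 (mod 79)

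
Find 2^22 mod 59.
By repeated squaring mod 59: 2^{1}≡2, 2^{2}≡4, 2^{4}≡16, 2^{8}≡20, 2^{16}≡46. Then 2^{22} = 2^{16+4+2} ≡ 46 × 16 × 4 ≡ 53 mod 59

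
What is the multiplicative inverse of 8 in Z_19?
Since 19 is prime, by Fermat 8^(-1) ≡ 8^{17} ≡ 12 (mod 19). Verify: 8 × 12 = 96 ≡ 1 (mod 19)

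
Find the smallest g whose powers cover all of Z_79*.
g = 3. For each prime q|78: 3^{39}≡78, 3^{26}≡23, 3^{6}≡18, none ≡ 1, so ord_79(3) = 78 and 3 is a primitive root.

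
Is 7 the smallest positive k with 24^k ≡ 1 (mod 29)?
Powers of 24 mod 29: 24^1≡24, 24^2≡25, 24^3≡20, 24^4≡16, 24^5≡7, 24^6≡23, 24^7≡1. First k with 24^k≡1 is k=7. Yes, ord_29(24) = 7.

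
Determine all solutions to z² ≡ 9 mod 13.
The square roots of 9 mod 13 are 3 and 10. Verify: 3² = 9 ≡ 9 mod 13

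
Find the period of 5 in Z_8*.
Powers of 5 mod 8: 5^1≡5, 5^2≡1. So the order of 5 is 2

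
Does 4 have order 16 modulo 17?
4^{4} ≡ 1 (mod 17) and 4 < 16, so ord_17(4) = 4 ≠ 16 and 4 is not a primitive root.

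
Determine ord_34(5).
Powers of 5 mod 34: 5^1≡5, 5^2≡25, 5^3≡23, 5^4≡13, 5^5≡31, 5^6≡19, 5^7≡27, 5^8≡33, 5^9≡29, 5^10≡9, 5^11≡11, 5^12≡21, 5^13≡3, 5^14≡15, 5^15≡7, 5^16≡1. Order = 16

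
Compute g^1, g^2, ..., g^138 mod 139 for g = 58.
58^1, 58^2, ..., 58^{138} mod 139: [58, 28, 95, 89, 19, 129, 115, 137, 23, 83, 88, 100, 101, 20, 48, 4, 93, 112, 102, 78, 76, 99, 43, 131, 92, 54, 74, 122, 126, 80, 53, 16, 94, 31, 130, 34, 26, 118, 33, 107, 90, 77, 18, 71, 87, 42, 73, 64, 98, 124, 103, 136, 104, 55, 132, 11, 82, 30, 72, 6, 70, 29, 14, 117, 114, 79, 134, 127, 138, 81, 111, 44, 50, 120, 10, 24, 2, 116, 56, 51, 39, 38, 119, 91, 135, 46, 27, 37, 61, 63, 40, 96, 8, 47, 85, 65, 17, 13, 59, 86, 123, 45, 108, 9, 105, 113, 21, 106, 32, 49, 62, 121, 68, 52, 97, 66, 75, 41, 15, 36, 3, 35, 84, 7, 128, 57, 109, 67, 133, 69, 110, 125, 22, 25, 60, 5, 12, 1]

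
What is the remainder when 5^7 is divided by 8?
By repeated squaring mod 8: 5^{1}≡5, 5^{2}≡1, 5^{4}≡1. Then 5^{7} = 5^{4+2+1} ≡ 1 × 1 × 5 ≡ 5 mod 8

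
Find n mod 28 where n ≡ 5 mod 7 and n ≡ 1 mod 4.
M = 7 × 4 = 28. M₁ = 4, y₁ ≡ 2 mod 7. M₂ = 7, y₂ ≡ 3 mod 4. n = 5×4×2 + 1×7×3 ≡ 5 mod 28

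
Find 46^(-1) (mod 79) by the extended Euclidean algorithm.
Extended GCD: 46(-12) + 79(7) = 1. So 46^(-1) ≡ -12 ≡ 67 (mod 79). Verify: 46 × 67 = 3082 ≡ 1 (mod 79)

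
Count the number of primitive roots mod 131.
A prime p has φ(p-1) primitive roots; here φ(130) = 48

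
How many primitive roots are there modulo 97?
Number of primitive roots mod 97 = φ(p-1) = φ(96) = 32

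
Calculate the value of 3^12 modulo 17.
By repeated squaring (mod 17): 3^{1}≡3, 3^{2}≡9, 3^{4}≡13, 3^{8}≡16. Then 3^{12} = 3^{8+4} ≡ 16 × 13 ≡ 4 (mod 17)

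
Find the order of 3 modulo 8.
Powers of 3 mod 8: 3^1≡3, 3^2≡1. Order = 2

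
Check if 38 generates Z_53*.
38^{26} ≡ 1 mod 53 and 26 < 52, so ord_53(38) = 26 ≠ 52 and 38 is not a primitive root.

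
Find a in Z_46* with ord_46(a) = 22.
5 has order 22 mod 46 since 5^{22} ≡ 1 mod 46 and no smaller power works.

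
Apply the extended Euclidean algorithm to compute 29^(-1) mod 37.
Extended GCD: 29(-14) + 37(11) = 1. So 29^(-1) ≡ -14 ≡ 23 mod 37. Verify: 29 × 23 = 667 ≡ 1 mod 37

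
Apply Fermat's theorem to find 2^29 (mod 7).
By Fermat: 2^{6} ≡ 1 (mod 7). 29 = 4×6 + 5. So 2^{29} ≡ 2^{5} ≡ 4 (mod 7)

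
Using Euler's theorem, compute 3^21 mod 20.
By Euler: 3^{8} ≡ 1 mod 20 since gcd(3, 20) = 1. 21 = 2×8 + 5. So 3^{21} ≡ 3^{5} ≡ 3 mod 20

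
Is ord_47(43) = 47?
Powers of 43 mod 47: 43^1≡43, 43^2≡16, 43^3≡30, 43^4≡21, 43^5≡10, 43^6≡7, 43^7≡19, 43^8≡18, 43^9≡22, 43^10≡6, 43^11≡23, 43^12≡2, 43^13≡39, 43^14≡32, 43^15≡13, 43^16≡42, 43^17≡20, 43^18≡14, 43^19≡38, 43^20≡36, 43^21≡44, 43^22≡12, 43^23≡46, 43^24≡4, 43^25≡31, 43^26≡17, 43^27≡26, 43^28≡37, 43^29≡40, 43^30≡28, 43^31≡29, 43^32≡25, 43^33≡41, 43^34≡24, 43^35≡45, 43^36≡8, 43^37≡15, 43^38≡34, 43^39≡5, 43^40≡27, 43^41≡33, 43^42≡9, 43^43≡11, 43^44≡3, 43^45≡35, 43^46≡1. Already 43^46≡1, so the order is 46 < 47. No, the actual order is 46.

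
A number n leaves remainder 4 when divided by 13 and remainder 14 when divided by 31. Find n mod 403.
M = 13 × 31 = 403. M₁ = 31, y₁ ≡ 8 mod 13. M₂ = 13, y₂ ≡ 12 mod 31. n = 4×31×8 + 14×13×12 ≡ 355 mod 403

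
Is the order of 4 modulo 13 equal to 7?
Powers of 4 mod 13: 4^1≡4, 4^2≡3, 4^3≡12, 4^4≡9, 4^5≡10, 4^6≡1. Already 4^6≡1, so the order is 6 < 7. No, the actual order is 6.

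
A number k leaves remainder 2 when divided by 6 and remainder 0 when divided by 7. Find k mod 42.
M = 6 × 7 = 42. M₁ = 7, y₁ ≡ 1 mod 6. M₂ = 6, y₂ ≡ 6 mod 7. k = 2×7×1 + 0×6×6 ≡ 14 mod 42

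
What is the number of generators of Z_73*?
There are φ(73-1) = φ(72) = 24 primitive roots modulo 73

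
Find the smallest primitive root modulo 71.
g = 7. Powers: [7, 49, 59, 58, 51, 2, ...] generates all 70 non-zero residues.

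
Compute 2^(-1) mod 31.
Since 31 is prime, by Fermat 2^(-1) ≡ 2^{29} ≡ 16 mod 31. Verify: 2 × 16 = 32 ≡ 1 mod 31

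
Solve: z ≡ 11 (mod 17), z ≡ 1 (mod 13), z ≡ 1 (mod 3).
M = 17 × 13 × 3 = 663. M₁ = 39, y₁ ≡ 7 (mod 17). M₂ = 51, y₂ ≡ 12 (mod 13). M₃ = 221, y₃ ≡ 2 (mod 3). z = 11×39×7 + 1×51×12 + 1×221×2 ≡ 79 (mod 663)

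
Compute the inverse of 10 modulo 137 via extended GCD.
Extended GCD: 10(-41) + 137(3) = 1. So 10^(-1) ≡ -41 ≡ 96 mod 137. Verify: 10 × 96 = 960 ≡ 1 mod 137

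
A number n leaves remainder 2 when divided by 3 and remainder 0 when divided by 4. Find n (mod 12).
M = 3 × 4 = 12. M₁ = 4, y₁ ≡ 1 (mod 3). M₂ = 3, y₂ ≡ 3 (mod 4). n = 2×4×1 + 0×3×3 ≡ 8 (mod 12)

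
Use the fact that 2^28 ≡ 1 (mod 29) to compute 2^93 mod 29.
By Fermat: 2^{28} ≡ 1 (mod 29). 93 = 3×28 + 9. So 2^{93} ≡ 2^{9} ≡ 19 (mod 29)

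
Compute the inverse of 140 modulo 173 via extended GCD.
Extended GCD: 140(-21) + 173(17) = 1. So 140^(-1) ≡ -21 ≡ 152 mod 173. Verify: 140 × 152 = 21280 ≡ 1 mod 173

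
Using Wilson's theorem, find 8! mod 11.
(10)! = (8)! × (9) × (10) ≡ -1 mod 11. So (8)! ≡ -1 × [(10)(9)]^(-1) ≡ 5 mod 11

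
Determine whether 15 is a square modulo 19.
By Euler's criterion: 15^{9} ≡ 18 (mod 19). Since this equals -1 (≡ 18), 15 is not a QR.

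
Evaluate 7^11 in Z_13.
By repeated squaring mod 13: 7^{1}≡7, 7^{2}≡10, 7^{4}≡9, 7^{8}≡3. Then 7^{11} = 7^{8+2+1} ≡ 3 × 10 × 7 ≡ 2 mod 13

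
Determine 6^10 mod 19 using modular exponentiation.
By repeated squaring (mod 19): 6^{1}≡6, 6^{2}≡17, 6^{4}≡4, 6^{8}≡16. Then 6^{10} = 6^{8+2} ≡ 16 × 17 ≡ 6 (mod 19)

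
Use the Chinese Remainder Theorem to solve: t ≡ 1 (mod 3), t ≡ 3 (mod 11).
M = 3 × 11 = 33. M₁ = 11, y₁ ≡ 2 (mod 3). M₂ = 3, y₂ ≡ 4 (mod 11). t = 1×11×2 + 3×3×4 ≡ 25 (mod 33)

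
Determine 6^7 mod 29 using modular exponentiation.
By repeated squaring mod 29: 6^{1}≡6, 6^{2}≡7, 6^{4}≡20. Then 6^{7} = 6^{4+2+1} ≡ 20 × 7 × 6 ≡ 28 mod 29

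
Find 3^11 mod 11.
Using Fermat: 3^{10} ≡ 1 mod 11. 11 ≡ 1 mod 10. So 3^{11} ≡ 3^{1} ≡ 3 mod 11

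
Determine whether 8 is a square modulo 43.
By Euler's criterion: 8^{21} ≡ 42 (mod 43). Since this equals -1 (≡ 42), 8 is not a QR.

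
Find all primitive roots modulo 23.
There are φ(22) = 10 primitive roots mod 23: {5, 7, 10, 11, 14, 15, 17, 19, 20, 21}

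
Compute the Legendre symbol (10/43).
(10/43) = 10^{21} mod 43 = 1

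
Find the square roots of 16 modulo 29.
The square roots of 16 mod 29 are 25 and 4. Verify: 25² = 625 ≡ 16 (mod 29)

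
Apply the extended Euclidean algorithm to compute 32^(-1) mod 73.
Extended GCD: 32(16) + 73(-7) = 1. So 32^(-1) ≡ 16 mod 73. Verify: 32 × 16 = 512 ≡ 1 mod 73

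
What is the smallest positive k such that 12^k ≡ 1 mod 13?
Powers of 12 mod 13: 12^1≡12, 12^2≡1. Order = 2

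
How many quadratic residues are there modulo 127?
Exactly half the non-zero residues mod a prime are QRs: (127-1)/2 = 63.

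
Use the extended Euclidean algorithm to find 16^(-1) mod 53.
Extended GCD: 16(10) + 53(-3) = 1. So 16^(-1) ≡ 10 (mod 53). Verify: 16 × 10 = 160 ≡ 1 (mod 53)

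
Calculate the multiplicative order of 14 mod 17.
Powers of 14 mod 17: 14^1≡14, 14^2≡9, 14^3≡7, 14^4≡13, 14^5≡12, 14^6≡15, 14^7≡6, 14^8≡16, 14^9≡3, 14^10≡8, 14^11≡10, 14^12≡4, 14^13≡5, 14^14≡2, 14^15≡11, 14^16≡1. ord_17(14) = 16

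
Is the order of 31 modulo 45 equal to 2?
Powers of 31 mod 45: 31^1≡31, 31^2≡16, 31^3≡1. 31^2≡16≢1, so ord ≠ 2. No, the actual order is 3.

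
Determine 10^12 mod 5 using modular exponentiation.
By repeated squaring (mod 5): 10^{1}≡0, 10^{2}≡0, 10^{4}≡0, 10^{8}≡0. Then 10^{12} = 10^{8+4} ≡ 0 × 0 ≡ 0 (mod 5)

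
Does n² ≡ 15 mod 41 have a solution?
By Euler's criterion: 15^{20} ≡ 40 mod 41. Since this equals -1 (≡ 40), 15 is not a QR.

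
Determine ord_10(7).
Powers of 7 mod 10: 7^1≡7, 7^2≡9, 7^3≡3, 7^4≡1. So the order of 7 is 4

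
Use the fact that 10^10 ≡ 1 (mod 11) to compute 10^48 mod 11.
By Fermat: 10^{10} ≡ 1 (mod 11). 48 = 4×10 + 8. So 10^{48} ≡ 10^{8} ≡ 1 (mod 11)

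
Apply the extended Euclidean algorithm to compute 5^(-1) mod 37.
Extended GCD: 5(15) + 37(-2) = 1. So 5^(-1) ≡ 15 (mod 37). Verify: 5 × 15 = 75 ≡ 1 (mod 37)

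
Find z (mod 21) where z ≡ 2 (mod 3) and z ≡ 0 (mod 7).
M = 3 × 7 = 21. M₁ = 7, y₁ ≡ 1 (mod 3). M₂ = 3, y₂ ≡ 5 (mod 7). z = 2×7×1 + 0×3×5 ≡ 14 (mod 21)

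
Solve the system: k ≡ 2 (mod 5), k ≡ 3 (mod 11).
M = 5 × 11 = 55. M₁ = 11, y₁ ≡ 1 (mod 5). M₂ = 5, y₂ ≡ 9 (mod 11). k = 2×11×1 + 3×5×9 ≡ 47 (mod 55)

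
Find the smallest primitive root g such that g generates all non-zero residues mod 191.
g = 19. Powers: [19, 170, 174, 59, 166, 98, ...] generates all 190 non-zero residues.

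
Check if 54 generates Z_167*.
54^{83} ≡ 1 (mod 167) and 83 < 166, so ord_167(54) = 83 ≠ 166 and 54 is not a primitive root.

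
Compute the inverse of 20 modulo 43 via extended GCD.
Extended GCD: 20(-15) + 43(7) = 1. So 20^(-1) ≡ -15 ≡ 28 (mod 43). Verify: 20 × 28 = 560 ≡ 1 (mod 43)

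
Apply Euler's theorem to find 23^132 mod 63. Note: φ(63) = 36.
By Euler: 23^{36} ≡ 1 mod 63 since gcd(23, 63) = 1. 132 = 3×36 + 24. So 23^{132} ≡ 23^{24} ≡ 1 mod 63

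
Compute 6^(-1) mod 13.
Since 13 is prime, by Fermat 6^(-1) ≡ 6^{11} ≡ 11 mod 13. Verify: 6 × 11 = 66 ≡ 1 mod 13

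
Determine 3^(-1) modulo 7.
Since 7 is prime, by Fermat 3^(-1) ≡ 3^{5} ≡ 5 mod 7. Verify: 3 × 5 = 15 ≡ 1 mod 7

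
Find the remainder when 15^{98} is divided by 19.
By Fermat: 15^{18} ≡ 1 mod 19. 98 = 5×18 + 8. So 15^{98} ≡ 15^{8} ≡ 5 mod 19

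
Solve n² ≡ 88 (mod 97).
The square roots of 88 mod 97 are 66 and 31. Verify: 66² = 4356 ≡ 88 (mod 97)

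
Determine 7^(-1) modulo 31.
Since 31 is prime, by Fermat 7^(-1) ≡ 7^{29} ≡ 9 (mod 31). Verify: 7 × 9 = 63 ≡ 1 (mod 31)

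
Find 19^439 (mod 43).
Using Fermat: 19^{42} ≡ 1 (mod 43). 439 ≡ 19 (mod 42). So 19^{439} ≡ 19^{19} ≡ 5 (mod 43)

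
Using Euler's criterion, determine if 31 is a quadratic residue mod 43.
By Euler's criterion: 31^{21} ≡ 1 mod 43. Since this equals 1, 31 is a QR.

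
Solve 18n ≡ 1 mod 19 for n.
Since 19 is prime, by Fermat 18^(-1) ≡ 18^{17} ≡ 18 mod 19. Verify: 18 × 18 = 324 ≡ 1 mod 19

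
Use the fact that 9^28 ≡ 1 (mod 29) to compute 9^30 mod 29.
By Fermat: 9^{28} ≡ 1 (mod 29). So 9^{30} = 9^{28} · 9^{2} ≡ 9^{2} ≡ 23 (mod 29)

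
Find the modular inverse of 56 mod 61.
Since 61 is prime, by Fermat 56^(-1) ≡ 56^{59} ≡ 12 (mod 61). Verify: 56 × 12 = 672 ≡ 1 (mod 61)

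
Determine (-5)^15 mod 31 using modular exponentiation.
By repeated squaring mod 31: (-5)^{1}≡26, (-5)^{2}≡25, (-5)^{4}≡5, (-5)^{8}≡25. Then (-5)^{15} = (-5)^{8+4+2+1} ≡ 25 × 5 × 25 × 26 ≡ 30 mod 31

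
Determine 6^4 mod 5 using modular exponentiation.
6^{4} = 1296 ≡ 1 mod 5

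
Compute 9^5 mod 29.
By repeated squaring (mod 29): 9^{1}≡9, 9^{2}≡23, 9^{4}≡7. Then 9^{5} = 9^{4+1} ≡ 7 × 9 ≡ 5 (mod 29)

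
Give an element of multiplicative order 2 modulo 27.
26 has order 2 mod 27 since 26^{2} ≡ 1 (mod 27) and no smaller power works.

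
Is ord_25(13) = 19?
Powers of 13 mod 25: 13^1≡13, 13^2≡19, 13^3≡22, 13^4≡11, 13^5≡18, 13^6≡9, 13^7≡17, 13^8≡21, 13^9≡23, 13^10≡24, 13^11≡12, 13^12≡6, 13^13≡3, 13^14≡14, 13^15≡7, 13^16≡16, 13^17≡8, 13^18≡4, 13^19≡2, 13^20≡1. 13^19≡2≢1, so ord ≠ 19. No, the actual order is 20.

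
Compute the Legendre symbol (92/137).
(92/137) = 92^{68} mod 137 = -1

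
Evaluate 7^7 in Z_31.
By repeated squaring (mod 31): 7^{1}≡7, 7^{2}≡18, 7^{4}≡14. Then 7^{7} = 7^{4+2+1} ≡ 14 × 18 × 7 ≡ 28 (mod 31)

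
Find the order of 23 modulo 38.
Powers of 23 mod 38: 23^1≡23, 23^2≡35, 23^3≡7, 23^4≡9, 23^5≡17, 23^6≡11, 23^7≡25, 23^8≡5, 23^9≡1. So the order of 23 is 9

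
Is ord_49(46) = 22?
Powers of 46 mod 49: 46^1≡46, 46^2≡9, 46^3≡22, 46^4≡32, 46^5≡2, 46^6≡43, 46^7≡18, 46^8≡44, 46^9≡15, 46^10≡4, 46^11≡37, 46^12≡36, 46^13≡39, 46^14≡30, 46^15≡8, 46^16≡25, 46^17≡23, 46^18≡29, 46^19≡11, 46^20≡16, 46^21≡1. Already 46^21≡1, so the order is 21 < 22. No, the actual order is 21.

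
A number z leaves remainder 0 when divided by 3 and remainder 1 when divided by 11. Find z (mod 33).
M = 3 × 11 = 33. M₁ = 11, y₁ ≡ 2 (mod 3). M₂ = 3, y₂ ≡ 4 (mod 11). z = 0×11×2 + 1×3×4 ≡ 12 (mod 33)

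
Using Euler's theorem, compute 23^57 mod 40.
By Euler: 23^{16} ≡ 1 mod 40 since gcd(23, 40) = 1. 57 = 3×16 + 9. So 23^{57} ≡ 23^{9} ≡ 23 mod 40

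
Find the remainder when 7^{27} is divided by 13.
By Fermat: 7^{12} ≡ 1 (mod 13). 27 = 2×12 + 3. So 7^{27} ≡ 7^{3} ≡ 5 (mod 13)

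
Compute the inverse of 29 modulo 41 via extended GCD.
Extended GCD: 29(17) + 41(-12) = 1. So 29^(-1) ≡ 17 mod 41. Verify: 29 × 17 = 493 ≡ 1 mod 41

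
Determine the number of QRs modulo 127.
The squaring map on Z_127* is 2-to-1, so there are (126)/2 = 63 QRs.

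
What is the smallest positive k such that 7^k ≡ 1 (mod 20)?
Powers of 7 mod 20: 7^1≡7, 7^2≡9, 7^3≡3, 7^4≡1. Order = 4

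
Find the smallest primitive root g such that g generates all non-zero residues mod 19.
g = 2. For each prime q|18: 2^{9}≡18, 2^{6}≡7, none ≡ 1, so ord_19(2) = 18 and 2 is a primitive root.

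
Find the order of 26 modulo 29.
Powers of 26 mod 29: 26^1≡26, 26^2≡9, 26^3≡2, 26^4≡23, 26^5≡18, 26^6≡4, 26^7≡17, 26^8≡7, 26^9≡8, 26^10≡5, 26^11≡14, 26^12≡16, 26^13≡10, 26^14≡28, 26^15≡3, 26^16≡20, 26^17≡27, 26^18≡6, 26^19≡11, 26^20≡25, 26^21≡12, 26^22≡22, 26^23≡21, 26^24≡24, 26^25≡15, 26^26≡13, 26^27≡19, 26^28≡1. ord_29(26) = 28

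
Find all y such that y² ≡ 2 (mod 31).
The square roots of 2 mod 31 are 8 and 23. Verify: 8² = 64 ≡ 2 (mod 31)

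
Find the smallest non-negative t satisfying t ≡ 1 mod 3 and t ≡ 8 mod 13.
M = 3 × 13 = 39. M₁ = 13, y₁ ≡ 1 mod 3. M₂ = 3, y₂ ≡ 9 mod 13. t = 1×13×1 + 8×3×9 ≡ 34 mod 39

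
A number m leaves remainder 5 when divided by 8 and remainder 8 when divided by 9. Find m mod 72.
M = 8 × 9 = 72. M₁ = 9, y₁ ≡ 1 mod 8. M₂ = 8, y₂ ≡ 8 mod 9. m = 5×9×1 + 8×8×8 ≡ 53 mod 72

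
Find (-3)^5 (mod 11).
By repeated squaring (mod 11): (-3)^{1}≡8, (-3)^{2}≡9, (-3)^{4}≡4. Then (-3)^{5} = (-3)^{4+1} ≡ 4 × 8 ≡ 10 (mod 11)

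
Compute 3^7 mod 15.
By repeated squaring mod 15: 3^{1}≡3, 3^{2}≡9, 3^{4}≡6. Then 3^{7} = 3^{4+2+1} ≡ 6 × 9 × 3 ≡ 12 mod 15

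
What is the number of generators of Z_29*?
There are φ(29-1) = φ(28) = 12 primitive roots modulo 29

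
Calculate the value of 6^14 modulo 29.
By repeated squaring (mod 29): 6^{1}≡6, 6^{2}≡7, 6^{4}≡20, 6^{8}≡23. Then 6^{14} = 6^{8+4+2} ≡ 23 × 20 × 7 ≡ 1 (mod 29)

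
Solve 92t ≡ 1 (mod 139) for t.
Since 139 is prime, by Fermat 92^(-1) ≡ 92^{137} ≡ 68 (mod 139). Verify: 92 × 68 = 6256 ≡ 1 (mod 139)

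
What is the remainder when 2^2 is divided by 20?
2^{2} = 4 ≡ 4 mod 20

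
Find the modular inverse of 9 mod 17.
Since 17 is prime, by Fermat 9^(-1) ≡ 9^{15} ≡ 2 (mod 17). Verify: 9 × 2 = 18 ≡ 1 (mod 17)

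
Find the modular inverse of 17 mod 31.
Since 31 is prime, by Fermat 17^(-1) ≡ 17^{29} ≡ 11 (mod 31). Verify: 17 × 11 = 187 ≡ 1 (mod 31)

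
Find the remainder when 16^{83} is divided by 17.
By Fermat: 16^{16} ≡ 1 (mod 17). 83 = 5×16 + 3. So 16^{83} ≡ 16^{3} ≡ 16 (mod 17)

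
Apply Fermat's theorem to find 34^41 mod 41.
By Fermat: 34^{40} ≡ 1 mod 41. So 34^{41} = 34^{40} · 34^{1} ≡ 34^{1} ≡ 34 mod 41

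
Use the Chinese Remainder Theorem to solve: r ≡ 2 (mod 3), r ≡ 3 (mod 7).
M = 3 × 7 = 21. M₁ = 7, y₁ ≡ 1 (mod 3). M₂ = 3, y₂ ≡ 5 (mod 7). r = 2×7×1 + 3×3×5 ≡ 17 (mod 21)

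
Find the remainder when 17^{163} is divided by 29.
By Fermat: 17^{28} ≡ 1 mod 29. 163 = 5×28 + 23. So 17^{163} ≡ 17^{23} ≡ 12 mod 29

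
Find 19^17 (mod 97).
By repeated squaring (mod 97): 19^{1}≡19, 19^{2}≡70, 19^{4}≡50, 19^{8}≡75, 19^{16}≡96. Then 19^{17} = 19^{16+1} ≡ 96 × 19 ≡ 78 (mod 97)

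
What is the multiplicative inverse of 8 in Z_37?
Since 37 is prime, by Fermat 8^(-1) ≡ 8^{35} ≡ 14 (mod 37). Verify: 8 × 14 = 112 ≡ 1 (mod 37)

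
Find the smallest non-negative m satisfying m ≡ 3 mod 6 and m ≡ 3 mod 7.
M = 6 × 7 = 42. M₁ = 7, y₁ ≡ 1 mod 6. M₂ = 6, y₂ ≡ 6 mod 7. m = 3×7×1 + 3×6×6 ≡ 3 mod 42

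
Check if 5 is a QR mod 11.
By Euler's criterion: 5^{5} ≡ 1 (mod 11). Since this equals 1, 5 is a QR.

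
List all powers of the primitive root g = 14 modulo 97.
14^1, 14^2, ..., 14^{96} mod 97: [14, 2, 28, 4, 56, 8, 15, 16, 30, 32, 60, 64, 23, 31, 46, 62, 92, 27, 87, 54, 77, 11, 57, 22, 17, 44, 34, 88, 68, 79, 39, 61, 78, 25, 59, 50, 21, 3, 42, 6, 84, 12, 71, 24, 45, 48, 90, 96, 83, 95, 69, 93, 41, 89, 82, 81, 67, 65, 37, 33, 74, 66, 51, 35, 5, 70, 10, 43, 20, 86, 40, 75, 80, 53, 63, 9, 29, 18, 58, 36, 19, 72, 38, 47, 76, 94, 55, 91, 13, 85, 26, 73, 52, 49, 7, 1]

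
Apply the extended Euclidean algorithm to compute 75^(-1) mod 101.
Extended GCD: 75(-35) + 101(26) = 1. So 75^(-1) ≡ -35 ≡ 66 (mod 101). Verify: 75 × 66 = 4950 ≡ 1 (mod 101)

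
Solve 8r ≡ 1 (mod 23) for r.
Since 23 is prime, by Fermat 8^(-1) ≡ 8^{21} ≡ 3 (mod 23). Verify: 8 × 3 = 24 ≡ 1 (mod 23)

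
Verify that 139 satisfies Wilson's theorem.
(138)! mod 139 = 138. Since this equals -1 mod 139, Wilson confirms 139 is prime.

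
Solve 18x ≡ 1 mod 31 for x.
Since 31 is prime, by Fermat 18^(-1) ≡ 18^{29} ≡ 19 mod 31. Verify: 18 × 19 = 342 ≡ 1 mod 31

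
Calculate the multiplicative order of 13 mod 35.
Powers of 13 mod 35: 13^1≡13, 13^2≡29, 13^3≡27, 13^4≡1. So the order of 13 is 4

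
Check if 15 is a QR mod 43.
By Euler's criterion: 15^{21} ≡ 1 mod 43. Since this equals 1, 15 is a QR.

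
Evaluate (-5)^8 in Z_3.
Using Fermat: (-5)^{2} ≡ 1 (mod 3). 8 ≡ 0 (mod 2). So (-5)^{8} ≡ (-5)^{0} ≡ 1 (mod 3)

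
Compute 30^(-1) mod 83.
Since 83 is prime, by Fermat 30^(-1) ≡ 30^{81} ≡ 36 mod 83. Verify: 30 × 36 = 1080 ≡ 1 mod 83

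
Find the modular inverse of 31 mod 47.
Since 47 is prime, by Fermat 31^(-1) ≡ 31^{45} ≡ 44 mod 47. Verify: 31 × 44 = 1364 ≡ 1 mod 47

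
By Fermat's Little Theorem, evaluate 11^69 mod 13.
By Fermat: 11^{12} ≡ 1 (mod 13). 69 = 5×12 + 9. So 11^{69} ≡ 11^{9} ≡ 8 (mod 13)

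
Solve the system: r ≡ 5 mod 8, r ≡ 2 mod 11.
M = 8 × 11 = 88. M₁ = 11, y₁ ≡ 3 mod 8. M₂ = 8, y₂ ≡ 7 mod 11. r = 5×11×3 + 2×8×7 ≡ 13 mod 88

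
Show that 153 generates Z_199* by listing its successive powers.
153^1, 153^2, ..., 153^{198} mod 199: [153, 126, 174, 155, 34, 28, 105, 145, 96, 161, 156, 187, 154, 80, 101, 130, 189, 62, 133, 51, 42, 58, 118, 144, 142, 35, 181, 32, 120, 52, 195, 184, 93, 100, 176, 63, 87, 177, 17, 14, 152, 172, 48, 180, 78, 193, 77, 40, 150, 65, 194, 31, 166, 125, 21, 29, 59, 72, 71, 117, 190, 16, 60, 26, 197, 92, 146, 50, 88, 131, 143, 188, 108, 7, 76, 86, 24, 90, 39, 196, 138, 20, 75, 132, 97, 115, 83, 162, 110, 114, 129, 36, 135, 158, 95, 8, 30, 13, 198, 46, 73, 25, 44, 165, 171, 94, 54, 103, 38, 43, 12, 45, 119, 98, 69, 10, 137, 66, 148, 157, 141, 81, 55, 57, 164, 18, 167, 79, 147, 4, 15, 106, 99, 23, 136, 112, 22, 182, 185, 47, 27, 151, 19, 121, 6, 122, 159, 49, 134, 5, 168, 33, 74, 178, 170, 140, 127, 128, 82, 9, 183, 139, 173, 2, 107, 53, 149, 111, 68, 56, 11, 91, 192, 123, 113, 175, 109, 160, 3, 61, 179, 124, 67, 102, 84, 116, 37, 89, 85, 70, 163, 64, 41, 104, 191, 169, 186, 1]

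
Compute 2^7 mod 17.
By repeated squaring mod 17: 2^{1}≡2, 2^{2}≡4, 2^{4}≡16. Then 2^{7} = 2^{4+2+1} ≡ 16 × 4 × 2 ≡ 9 mod 17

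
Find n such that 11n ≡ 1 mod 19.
Since 19 is prime, by Fermat 11^(-1) ≡ 11^{17} ≡ 7 mod 19. Verify: 11 × 7 = 77 ≡ 1 mod 19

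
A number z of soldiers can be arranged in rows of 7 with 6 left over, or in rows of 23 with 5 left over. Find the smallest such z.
M = 7 × 23 = 161. M₁ = 23, y₁ ≡ 4 (mod 7). M₂ = 7, y₂ ≡ 10 (mod 23). z = 6×23×4 + 5×7×10 ≡ 97 (mod 161)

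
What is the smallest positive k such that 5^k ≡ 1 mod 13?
Powers of 5 mod 13: 5^1≡5, 5^2≡12, 5^3≡8, 5^4≡1. Order = 4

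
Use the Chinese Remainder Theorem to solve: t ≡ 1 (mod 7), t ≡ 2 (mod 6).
M = 7 × 6 = 42. M₁ = 6, y₁ ≡ 6 (mod 7). M₂ = 7, y₂ ≡ 1 (mod 6). t = 1×6×6 + 2×7×1 ≡ 8 (mod 42)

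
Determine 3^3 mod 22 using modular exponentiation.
3^{3} = 27 ≡ 5 mod 22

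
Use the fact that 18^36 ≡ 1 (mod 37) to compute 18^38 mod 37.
By Fermat: 18^{36} ≡ 1 (mod 37). So 18^{38} = 18^{36} · 18^{2} ≡ 18^{2} ≡ 28 (mod 37)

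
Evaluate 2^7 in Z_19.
By repeated squaring (mod 19): 2^{1}≡2, 2^{2}≡4, 2^{4}≡16. Then 2^{7} = 2^{4+2+1} ≡ 16 × 4 × 2 ≡ 14 (mod 19)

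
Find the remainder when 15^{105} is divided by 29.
By Fermat: 15^{28} ≡ 1 mod 29. 105 = 3×28 + 21. So 15^{105} ≡ 15^{21} ≡ 12 mod 29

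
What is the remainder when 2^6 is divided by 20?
By repeated squaring (mod 20): 2^{1}≡2, 2^{2}≡4, 2^{4}≡16. Then 2^{6} = 2^{4+2} ≡ 16 × 4 ≡ 4 (mod 20)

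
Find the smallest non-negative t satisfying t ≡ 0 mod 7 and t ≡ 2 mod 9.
M = 7 × 9 = 63. M₁ = 9, y₁ ≡ 4 mod 7. M₂ = 7, y₂ ≡ 4 mod 9. t = 0×9×4 + 2×7×4 ≡ 56 mod 63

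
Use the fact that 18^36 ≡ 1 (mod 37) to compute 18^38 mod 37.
By Fermat: 18^{36} ≡ 1 (mod 37). So 18^{38} = 18^{36} · 18^{2} ≡ 18^{2} ≡ 28 (mod 37)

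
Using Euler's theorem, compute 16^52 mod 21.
By Euler: 16^{12} ≡ 1 mod 21 since gcd(16, 21) = 1. 52 = 4×12 + 4. So 16^{52} ≡ 16^{4} ≡ 16 mod 21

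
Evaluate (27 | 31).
(27/31) = 27^{15} mod 31 = -1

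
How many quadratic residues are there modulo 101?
Exactly half the non-zero residues mod a prime are QRs: (101-1)/2 = 50.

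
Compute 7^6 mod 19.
By repeated squaring mod 19: 7^{1}≡7, 7^{2}≡11, 7^{4}≡7. Then 7^{6} = 7^{4+2} ≡ 7 × 11 ≡ 1 mod 19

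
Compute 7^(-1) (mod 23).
Since 23 is prime, by Fermat 7^(-1) ≡ 7^{21} ≡ 10 (mod 23). Verify: 7 × 10 = 70 ≡ 1 (mod 23)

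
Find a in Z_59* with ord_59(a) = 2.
58 has order 2 mod 59 since 58^{2} ≡ 1 mod 59 and no smaller power works.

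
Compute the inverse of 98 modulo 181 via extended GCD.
Extended GCD: 98(-24) + 181(13) = 1. So 98^(-1) ≡ -24 ≡ 157 (mod 181). Verify: 98 × 157 = 15386 ≡ 1 (mod 181)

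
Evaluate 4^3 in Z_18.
4^{3} = 64 ≡ 10 mod 18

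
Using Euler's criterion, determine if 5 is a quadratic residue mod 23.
By Euler's criterion: 5^{11} ≡ 22 mod 23. Since this equals -1 (≡ 22), 5 is not a QR.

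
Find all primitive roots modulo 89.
There are φ(88) = 40 primitive roots mod 89: {3, 6, 7, 13, 14, 15, 19, 23, 24, 26, 27, 28, 29, 30, 31, 33, 35, 38, 41, 43, 46, 48, 51, 54, 56, 58, 59, 60, 61, 62, 63, 65, 66, 70, 74, 75, 76, 82, 83, 86}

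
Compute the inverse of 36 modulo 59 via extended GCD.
Extended GCD: 36(-18) + 59(11) = 1. So 36^(-1) ≡ -18 ≡ 41 (mod 59). Verify: 36 × 41 = 1476 ≡ 1 (mod 59)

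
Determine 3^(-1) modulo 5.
Since 5 is prime, by Fermat 3^(-1) ≡ 3^{3} ≡ 2 (mod 5). Verify: 3 × 2 = 6 ≡ 1 (mod 5)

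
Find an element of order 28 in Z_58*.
3 has order 28 mod 58 since 3^{28} ≡ 1 mod 58 and no smaller power works.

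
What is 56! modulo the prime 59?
(58)! = (56)! × (57) × (58) ≡ -1 mod 59. So (56)! ≡ -1 × [(58)(57)]^(-1) ≡ 29 mod 59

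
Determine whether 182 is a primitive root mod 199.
182^{33} ≡ 1 (mod 199) and 33 < 198, so ord_199(182) = 33 ≠ 198 and 182 is not a primitive root.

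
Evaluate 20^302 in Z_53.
Using Fermat: 20^{52} ≡ 1 (mod 53). 302 ≡ 42 (mod 52). So 20^{302} ≡ 20^{42} ≡ 37 (mod 53)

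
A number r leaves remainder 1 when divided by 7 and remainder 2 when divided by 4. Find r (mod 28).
M = 7 × 4 = 28. M₁ = 4, y₁ ≡ 2 (mod 7). M₂ = 7, y₂ ≡ 3 (mod 4). r = 1×4×2 + 2×7×3 ≡ 22 (mod 28)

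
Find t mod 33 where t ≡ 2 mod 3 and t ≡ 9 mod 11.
M = 3 × 11 = 33. M₁ = 11, y₁ ≡ 2 mod 3. M₂ = 3, y₂ ≡ 4 mod 11. t = 2×11×2 + 9×3×4 ≡ 20 mod 33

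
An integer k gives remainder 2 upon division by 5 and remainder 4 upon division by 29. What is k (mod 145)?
M = 5 × 29 = 145. M₁ = 29, y₁ ≡ 4 (mod 5). M₂ = 5, y₂ ≡ 6 (mod 29). k = 2×29×4 + 4×5×6 ≡ 62 (mod 145)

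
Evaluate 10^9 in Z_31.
By repeated squaring (mod 31): 10^{1}≡10, 10^{2}≡7, 10^{4}≡18, 10^{8}≡14. Then 10^{9} = 10^{8+1} ≡ 14 × 10 ≡ 16 (mod 31)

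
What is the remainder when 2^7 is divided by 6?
By repeated squaring mod 6: 2^{1}≡2, 2^{2}≡4, 2^{4}≡4. Then 2^{7} = 2^{4+2+1} ≡ 4 × 4 × 2 ≡ 2 mod 6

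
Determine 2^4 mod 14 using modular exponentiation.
2^{4} = 16 ≡ 2 mod 14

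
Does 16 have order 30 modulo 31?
16^{5} ≡ 1 (mod 31) and 5 < 30, so ord_31(16) = 5 ≠ 30 and 16 is not a primitive root.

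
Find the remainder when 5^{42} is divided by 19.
By Fermat: 5^{18} ≡ 1 (mod 19). 42 = 2×18 + 6. So 5^{42} ≡ 5^{6} ≡ 7 (mod 19)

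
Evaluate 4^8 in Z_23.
By repeated squaring (mod 23): 4^{1}≡4, 4^{2}≡16, 4^{4}≡3, 4^{8}≡9. So 4^{8} ≡ 9 (mod 23)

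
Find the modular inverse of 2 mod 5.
Since 5 is prime, by Fermat 2^(-1) ≡ 2^{3} ≡ 3 (mod 5). Verify: 2 × 3 = 6 ≡ 1 (mod 5)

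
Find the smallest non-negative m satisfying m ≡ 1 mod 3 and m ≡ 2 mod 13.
M = 3 × 13 = 39. M₁ = 13, y₁ ≡ 1 mod 3. M₂ = 3, y₂ ≡ 9 mod 13. m = 1×13×1 + 2×3×9 ≡ 28 mod 39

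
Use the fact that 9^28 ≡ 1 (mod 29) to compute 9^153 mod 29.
By Fermat: 9^{28} ≡ 1 (mod 29). 153 = 5×28 + 13. So 9^{153} ≡ 9^{13} ≡ 13 (mod 29)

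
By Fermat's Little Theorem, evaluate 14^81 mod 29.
By Fermat: 14^{28} ≡ 1 mod 29. 81 = 2×28 + 25. So 14^{81} ≡ 14^{25} ≡ 21 mod 29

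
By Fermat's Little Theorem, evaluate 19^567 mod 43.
By Fermat: 19^{42} ≡ 1 (mod 43). 567 ≡ 21 (mod 42). So 19^{567} ≡ 19^{21} ≡ 42 (mod 43)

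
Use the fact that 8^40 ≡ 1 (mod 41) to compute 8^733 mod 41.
By Fermat: 8^{40} ≡ 1 (mod 41). 733 ≡ 13 (mod 40). So 8^{733} ≡ 8^{13} ≡ 21 (mod 41)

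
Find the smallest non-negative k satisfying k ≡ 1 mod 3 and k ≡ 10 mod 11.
M = 3 × 11 = 33. M₁ = 11, y₁ ≡ 2 mod 3. M₂ = 3, y₂ ≡ 4 mod 11. k = 1×11×2 + 10×3×4 ≡ 10 mod 33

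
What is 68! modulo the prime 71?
(70)! = (68)! × (69) × (70) ≡ -1 (mod 71). So (68)! ≡ -1 × [(70)(69)]^(-1) ≡ 35 (mod 71)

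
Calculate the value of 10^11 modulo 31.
By repeated squaring mod 31: 10^{1}≡10, 10^{2}≡7, 10^{4}≡18, 10^{8}≡14. Then 10^{11} = 10^{8+2+1} ≡ 14 × 7 × 10 ≡ 19 mod 31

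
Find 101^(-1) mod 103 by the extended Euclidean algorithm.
Extended GCD: 101(51) + 103(-50) = 1. So 101^(-1) ≡ 51 mod 103. Verify: 101 × 51 = 5151 ≡ 1 mod 103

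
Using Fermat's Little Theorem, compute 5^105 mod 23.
By Fermat: 5^{22} ≡ 1 mod 23. 105 = 4×22 + 17. So 5^{105} ≡ 5^{17} ≡ 15 mod 23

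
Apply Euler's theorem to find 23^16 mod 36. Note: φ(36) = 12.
By Euler: 23^{12} ≡ 1 mod 36 since gcd(23, 36) = 1. 16 = 1×12 + 4. So 23^{16} ≡ 23^{4} ≡ 13 mod 36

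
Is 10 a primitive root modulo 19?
ord_19(10) divides 18. For each prime q|18: 10^{9}≡18, 10^{6}≡11, none ≡ 1. So 10 has order 18 and is a primitive root mod 19.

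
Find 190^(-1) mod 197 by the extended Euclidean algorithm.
Extended GCD: 190(28) + 197(-27) = 1. So 190^(-1) ≡ 28 mod 197. Verify: 190 × 28 = 5320 ≡ 1 mod 197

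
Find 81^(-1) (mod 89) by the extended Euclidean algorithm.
Extended GCD: 81(11) + 89(-10) = 1. So 81^(-1) ≡ 11 (mod 89). Verify: 81 × 11 = 891 ≡ 1 (mod 89)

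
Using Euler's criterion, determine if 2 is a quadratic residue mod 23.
By Euler's criterion: 2^{11} ≡ 1 (mod 23). Since this equals 1, 2 is a QR.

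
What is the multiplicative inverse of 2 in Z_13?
Since 13 is prime, by Fermat 2^(-1) ≡ 2^{11} ≡ 7 (mod 13). Verify: 2 × 7 = 14 ≡ 1 (mod 13)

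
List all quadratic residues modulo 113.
Squares in Z_113*: {1, 2, 4, 7, 8, 9, 11, 13, 14, 15, 16, 18, 22, 25, 26, 28, 30, 31, 32, 36, 41, 44, 49, 50, 51, 52, 53, 56, 57, 60, 61, 62, 63, 64, 69, 72, 77, 81, 82, 83, 85, 87, 88, 91, 95, 97, 98, 99, 100, 102, 104, 105, 106, 109, 111, 112}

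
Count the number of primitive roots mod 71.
Number of primitive roots mod 71 = φ(p-1) = φ(70) = 24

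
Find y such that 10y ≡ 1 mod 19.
Since 19 is prime, by Fermat 10^(-1) ≡ 10^{17} ≡ 2 mod 19. Verify: 10 × 2 = 20 ≡ 1 mod 19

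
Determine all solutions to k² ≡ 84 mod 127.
The square roots of 84 mod 127 are 81 and 46. Verify: 81² = 6561 ≡ 84 mod 127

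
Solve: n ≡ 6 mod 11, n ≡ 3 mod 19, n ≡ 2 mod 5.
M = 11 × 19 × 5 = 1045. M₁ = 95, y₁ ≡ 8 mod 11. M₂ = 55, y₂ ≡ 9 mod 19. M₃ = 209, y₃ ≡ 4 mod 5. n = 6×95×8 + 3×55×9 + 2×209×4 ≡ 402 mod 1045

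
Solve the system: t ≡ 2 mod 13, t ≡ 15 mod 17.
M = 13 × 17 = 221. M₁ = 17, y₁ ≡ 10 mod 13. M₂ = 13, y₂ ≡ 4 mod 17. t = 2×17×10 + 15×13×4 ≡ 15 mod 221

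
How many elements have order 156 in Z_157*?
A prime p has φ(p-1) primitive roots; here φ(156) = 48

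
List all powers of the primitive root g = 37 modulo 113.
37^1, 37^2, ..., 37^{112} mod 113: [37, 13, 29, 56, 38, 50, 42, 85, 94, 88, 92, 14, 66, 69, 67, 106, 80, 22, 23, 60, 73, 102, 45, 83, 20, 62, 34, 15, 103, 82, 96, 49, 5, 72, 65, 32, 54, 77, 24, 97, 86, 18, 101, 8, 70, 104, 6, 109, 78, 61, 110, 2, 74, 26, 58, 112, 76, 100, 84, 57, 75, 63, 71, 28, 19, 25, 21, 99, 47, 44, 46, 7, 33, 91, 90, 53, 40, 11, 68, 30, 93, 51, 79, 98, 10, 31, 17, 64, 108, 41, 48, 81, 59, 36, 89, 16, 27, 95, 12, 105, 43, 9, 107, 4, 35, 52, 3, 111, 39, 87, 55, 1]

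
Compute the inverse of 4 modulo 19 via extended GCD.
Extended GCD: 4(5) + 19(-1) = 1. So 4^(-1) ≡ 5 mod 19. Verify: 4 × 5 = 20 ≡ 1 mod 19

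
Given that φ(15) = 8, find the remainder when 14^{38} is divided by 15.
By Euler: 14^{8} ≡ 1 mod 15 since gcd(14, 15) = 1. 38 = 4×8 + 6. So 14^{38} ≡ 14^{6} ≡ 1 mod 15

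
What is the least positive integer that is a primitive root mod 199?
g = 3. For each prime q|198: 3^{99}≡198, 3^{66}≡106, 3^{18}≡125, none ≡ 1, so ord_199(3) = 198 and 3 is a primitive root.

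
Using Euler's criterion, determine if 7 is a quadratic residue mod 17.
By Euler's criterion: 7^{8} ≡ 16 (mod 17). Since this equals -1 (≡ 16), 7 is not a QR.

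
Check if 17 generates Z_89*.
17^{44} ≡ 1 mod 89 and 44 < 88, so ord_89(17) = 44 ≠ 88 and 17 is not a primitive root.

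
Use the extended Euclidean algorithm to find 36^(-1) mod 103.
Extended GCD: 36(-20) + 103(7) = 1. So 36^(-1) ≡ -20 ≡ 83 mod 103. Verify: 36 × 83 = 2988 ≡ 1 mod 103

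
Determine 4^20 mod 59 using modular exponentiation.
By repeated squaring mod 59: 4^{1}≡4, 4^{2}≡16, 4^{4}≡20, 4^{8}≡46, 4^{16}≡51. Then 4^{20} = 4^{16+4} ≡ 51 × 20 ≡ 17 mod 59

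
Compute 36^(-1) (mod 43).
Since 43 is prime, by Fermat 36^(-1) ≡ 36^{41} ≡ 6 (mod 43). Verify: 36 × 6 = 216 ≡ 1 (mod 43)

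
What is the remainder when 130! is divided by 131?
By Wilson's theorem, (130)! ≡ -1 ≡ 130 (mod 131)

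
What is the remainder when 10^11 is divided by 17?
By repeated squaring mod 17: 10^{1}≡10, 10^{2}≡15, 10^{4}≡4, 10^{8}≡16. Then 10^{11} = 10^{8+2+1} ≡ 16 × 15 × 10 ≡ 3 mod 17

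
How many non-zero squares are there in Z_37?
Exactly half the non-zero residues mod a prime are QRs: (37-1)/2 = 18.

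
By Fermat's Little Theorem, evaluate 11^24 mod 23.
By Fermat: 11^{22} ≡ 1 (mod 23). So 11^{24} = 11^{22} · 11^{2} ≡ 11^{2} ≡ 6 (mod 23)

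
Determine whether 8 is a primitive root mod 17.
8^{8} ≡ 1 mod 17 and 8 < 16, so ord_17(8) = 8 ≠ 16 and 8 is not a primitive root.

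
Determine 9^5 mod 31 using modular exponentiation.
By repeated squaring (mod 31): 9^{1}≡9, 9^{2}≡19, 9^{4}≡20. Then 9^{5} = 9^{4+1} ≡ 20 × 9 ≡ 25 (mod 31)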